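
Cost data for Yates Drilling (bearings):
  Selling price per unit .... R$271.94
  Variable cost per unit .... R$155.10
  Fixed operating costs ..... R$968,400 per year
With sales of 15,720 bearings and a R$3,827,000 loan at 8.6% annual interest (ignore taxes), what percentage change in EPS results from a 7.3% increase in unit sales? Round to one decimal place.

At 15,720 units, contribution = 15,720 × R$116.84 = R$1,836,724.80.
Operating income = contribution − fixed costs = R$1,836,724.80 − R$968,400 = R$868,324.80.
After interest of R$329,122.00, pre-tax earnings = R$539,202.80.
Degree of combined leverage = contribution ÷ (EBIT − I) = R$1,836,724.80 ÷ R$539,202.80 = 3.4064.
EPS therefore changes by 3.4064 × (+7.3%) = +24.9%.

+24.9%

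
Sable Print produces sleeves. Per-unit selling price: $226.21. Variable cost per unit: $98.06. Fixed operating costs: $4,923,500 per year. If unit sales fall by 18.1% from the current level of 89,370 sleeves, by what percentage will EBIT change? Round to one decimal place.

Contribution at this volume is 89,370 × $128.15 = $11,452,765.50.
Operating income = contribution − fixed costs = $11,452,765.50 − $4,923,500 = $6,529,265.50.
Degree of operating leverage = $11,452,765.50 / $6,529,265.50 = 1.7541.
So EBIT moves 1.7541 × (-18.1%) = -31.7%.

-31.7%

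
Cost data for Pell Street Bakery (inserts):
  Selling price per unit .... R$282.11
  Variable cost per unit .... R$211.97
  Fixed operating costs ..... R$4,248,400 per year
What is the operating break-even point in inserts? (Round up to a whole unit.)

60,571 inserts

Contribution margin per unit = R$282.11 − R$211.97 = R$70.14.
Break-even Q = R$4,248,400 / R$70.14 = 60,570.29 → 60,571 inserts.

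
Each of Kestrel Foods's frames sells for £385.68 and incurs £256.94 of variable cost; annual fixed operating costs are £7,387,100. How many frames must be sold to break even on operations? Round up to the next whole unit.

Unit CM = price − variable cost = £385.68 − £256.94 = £128.74.
Break-even Q = £7,387,100 / £128.74 = 57,379.99 → 57,380 frames.

57,380 frames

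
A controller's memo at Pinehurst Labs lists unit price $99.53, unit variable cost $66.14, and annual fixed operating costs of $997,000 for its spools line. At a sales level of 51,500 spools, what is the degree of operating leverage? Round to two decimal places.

2.38

At 51,500 units, contribution = 51,500 × $33.39 = $1,719,585.00.
Subtracting fixed costs: EBIT = $1,719,585.00 − $997,000 = $722,585.00.
Degree of operating leverage = $1,719,585.00 / $722,585.00 = 2.3798.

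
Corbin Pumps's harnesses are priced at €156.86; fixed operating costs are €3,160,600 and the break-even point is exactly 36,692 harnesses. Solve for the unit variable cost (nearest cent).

€70.72

At break-even, FC = Q × (P − VC), so P − VC = €3,160,600 ÷ 36,692 = €86.1387.
Variable cost per unit = €156.86 − €86.1387 = €70.72.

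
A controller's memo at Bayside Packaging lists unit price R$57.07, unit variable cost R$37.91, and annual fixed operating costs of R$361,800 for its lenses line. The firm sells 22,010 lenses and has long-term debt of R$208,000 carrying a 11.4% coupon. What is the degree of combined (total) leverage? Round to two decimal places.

11.65

Contribution at this volume is 22,010 × R$19.16 = R$421,711.60.
Operating income = contribution − fixed costs = R$421,711.60 − R$361,800 = R$59,911.60. Interest = R$23,712.00, so EBIT − I = R$36,199.60.
DCL = contribution ÷ (EBIT − I) = R$421,711.60 ÷ R$36,199.60 = 11.6496.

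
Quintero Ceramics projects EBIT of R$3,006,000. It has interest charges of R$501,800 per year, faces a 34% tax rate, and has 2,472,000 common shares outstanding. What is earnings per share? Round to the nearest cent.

R$0.67

Pre-tax income = R$3,006,000 − R$501,800.00 = R$2,504,200.00.
After tax at 34%: net income = R$2,504,200.00 × 0.66 = R$1,652,772.00.
EPS = R$1,652,772.00 ÷ 2,472,000 = R$0.67.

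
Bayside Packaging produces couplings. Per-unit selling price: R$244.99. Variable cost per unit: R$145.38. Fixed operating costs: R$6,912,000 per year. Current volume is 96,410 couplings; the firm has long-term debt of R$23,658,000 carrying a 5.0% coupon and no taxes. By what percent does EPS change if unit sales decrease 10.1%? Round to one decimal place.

-64.3%

At 96,410 units, contribution = 96,410 × R$99.61 = R$9,603,400.10.
Operating income = contribution − fixed costs = R$9,603,400.10 − R$6,912,000 = R$2,691,400.10.
After interest of R$1,182,900.00, pre-tax earnings = R$1,508,500.10.
DCL = total CM / (EBIT − I) = R$9,603,400.10 / R$1,508,500.10 = 6.3662.
%ΔEPS = DCL × %ΔSales = 6.3662 × -10.1% = -64.3%.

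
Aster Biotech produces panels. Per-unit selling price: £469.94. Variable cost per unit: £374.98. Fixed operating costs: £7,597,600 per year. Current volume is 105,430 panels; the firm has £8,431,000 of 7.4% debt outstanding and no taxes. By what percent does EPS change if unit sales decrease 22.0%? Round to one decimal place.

Total contribution margin = 105,430 × £94.96 = £10,011,632.80.
Operating income = contribution − fixed costs = £10,011,632.80 − £7,597,600 = £2,414,032.80.
After interest of £623,894.00, pre-tax earnings = £1,790,138.80.
DCL = total CM / (EBIT − I) = £10,011,632.80 / £1,790,138.80 = 5.5927.
EPS therefore changes by 5.5927 × (-22.0%) = -123.0%.

-123.0%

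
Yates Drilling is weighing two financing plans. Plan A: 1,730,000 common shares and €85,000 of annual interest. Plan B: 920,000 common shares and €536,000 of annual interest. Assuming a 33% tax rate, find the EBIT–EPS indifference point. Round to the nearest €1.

At indifference, (EBIT − 85,000)(1 − t)/1,730,000 = (EBIT − 536,000)(1 − t)/920,000.
The (1 − t) factor cancels: (EBIT − 85,000) × 920,000 = (EBIT − 536,000) × 1,730,000.
EBIT × (1,730,000 − 920,000) = 536,000 × 1,730,000 − 85,000 × 920,000 = 849,080,000,000, so EBIT = 849,080,000,000 ÷ 810,000 = 1,048,246.91.

€1,048,247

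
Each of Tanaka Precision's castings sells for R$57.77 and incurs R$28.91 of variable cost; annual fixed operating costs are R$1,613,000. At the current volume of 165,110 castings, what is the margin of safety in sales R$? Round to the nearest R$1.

Contribution margin per unit = R$57.77 − R$28.91 = R$28.86. Break-even units = R$1,613,000 ÷ R$28.86 = 55,890.51; break-even revenue = 55,890.51 × R$57.77 = R$3,228,794.53.
Actual sales revenue = 165,110 × R$57.77 = R$9,538,404.70.
Margin of safety = R$9,538,404.70 − R$3,228,794.53 = R$6,309,610.

R$6,309,610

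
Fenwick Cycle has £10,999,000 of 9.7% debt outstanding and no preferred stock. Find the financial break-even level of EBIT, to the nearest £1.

Annual interest = 9.7% × £10,999,000 = £1,066,903.00.
With no preferred dividends, EPS = 0 when EBIT exactly covers interest, so the financial break-even EBIT is £1,066,903.00.

£1,066,903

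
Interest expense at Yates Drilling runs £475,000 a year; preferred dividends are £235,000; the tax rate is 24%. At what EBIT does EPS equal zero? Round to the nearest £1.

Grossing the preferred dividend up to pre-tax terms: £235,000 / (1 − 0.24) = £309,210.53.
Financial break-even EBIT = interest + D_p ÷ (1 − t) = £475,000 + £309,210.53 = £784,210.53.

£784,211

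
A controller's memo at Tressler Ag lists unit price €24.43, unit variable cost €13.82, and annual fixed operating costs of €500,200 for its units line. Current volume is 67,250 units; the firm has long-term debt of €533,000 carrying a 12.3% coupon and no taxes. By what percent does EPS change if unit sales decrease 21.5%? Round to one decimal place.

At 67,250 units, contribution = 67,250 × €10.61 = €713,522.50.
Operating income = contribution − fixed costs = €713,522.50 − €500,200 = €213,322.50.
Interest = €65,559.00, so EBIT − I = €147,763.50.
DCL = total CM / (EBIT − I) = €713,522.50 / €147,763.50 = 4.8288.
EPS therefore changes by 4.8288 × (-21.5%) = -103.8%.

-103.8%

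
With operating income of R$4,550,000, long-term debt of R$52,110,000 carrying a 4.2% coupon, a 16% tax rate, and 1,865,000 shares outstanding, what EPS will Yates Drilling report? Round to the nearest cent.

Pre-tax income = R$4,550,000 − R$2,188,620.00 = R$2,361,380.00.
After tax at 16%: net income = R$2,361,380.00 × 0.84 = R$1,983,559.20.
Per share: R$1,983,559.20 / 1,865,000 shares = R$1.06.

R$1.06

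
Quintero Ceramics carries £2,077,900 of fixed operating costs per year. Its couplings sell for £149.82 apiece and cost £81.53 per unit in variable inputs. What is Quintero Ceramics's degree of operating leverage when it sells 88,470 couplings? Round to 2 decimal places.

1.52

At 88,470 units, contribution = 88,470 × £68.29 = £6,041,616.30.
Operating income = contribution − fixed costs = £6,041,616.30 − £2,077,900 = £3,963,716.30.
Degree of operating leverage = £6,041,616.30 / £3,963,716.30 = 1.5242.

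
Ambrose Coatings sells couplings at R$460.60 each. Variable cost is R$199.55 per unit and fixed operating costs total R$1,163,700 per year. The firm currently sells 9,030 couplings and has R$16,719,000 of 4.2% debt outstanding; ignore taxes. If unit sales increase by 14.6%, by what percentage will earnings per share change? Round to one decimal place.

Total contribution margin = 9,030 × R$261.05 = R$2,357,281.50.
Operating income = contribution − fixed costs = R$2,357,281.50 − R$1,163,700 = R$1,193,581.50.
Interest = R$702,198.00, so EBIT − I = R$491,383.50.
DCL = total CM / (EBIT − I) = R$2,357,281.50 / R$491,383.50 = 4.7972.
%ΔEPS = DCL × %ΔSales = 4.7972 × +14.6% = +70.0%.

+70.0%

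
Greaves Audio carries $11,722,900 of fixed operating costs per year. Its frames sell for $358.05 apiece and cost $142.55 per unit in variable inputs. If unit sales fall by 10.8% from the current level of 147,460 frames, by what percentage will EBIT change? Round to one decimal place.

-17.1%

At 147,460 units, contribution = 147,460 × $215.50 = $31,777,630.00.
Subtracting fixed costs: EBIT = $31,777,630.00 − $11,722,900 = $20,054,730.00.
So DOL = total CM / EBIT = $31,777,630.00 / $20,054,730.00 = 1.5845.
So EBIT moves 1.5845 × (-10.8%) = -17.1%.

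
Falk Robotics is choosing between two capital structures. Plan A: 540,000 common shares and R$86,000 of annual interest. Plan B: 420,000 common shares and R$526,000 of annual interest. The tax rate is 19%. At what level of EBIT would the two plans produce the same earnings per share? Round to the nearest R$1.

Set EPS_A = EPS_B: (EBIT − R$86,000)(1 − 0.19) ÷ 540,000 = (EBIT − R$526,000)(1 − 0.19) ÷ 420,000.
Cancelling (1 − t) and cross-multiplying: 420,000·(EBIT − 86,000) = 540,000·(EBIT − 526,000).
Solving, EBIT = (526,000·540,000 − 86,000·420,000) / (540,000 − 420,000) = 247,920,000,000 / 120,000 = 2,066,000.00.

R$2,066,000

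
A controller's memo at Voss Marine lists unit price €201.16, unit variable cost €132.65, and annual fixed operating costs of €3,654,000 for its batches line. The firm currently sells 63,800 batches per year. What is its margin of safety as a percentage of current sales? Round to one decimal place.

Each unit contributes €201.16 − €132.65 = €68.51. Break-even units = €3,654,000 ÷ €68.51 = 53,335.28; break-even revenue = 53,335.28 × €201.16 = €10,728,924.83.
Actual sales revenue = 63,800 × €201.16 = €12,834,008.00.
Margin of safety = (€12,834,008.00 − €10,728,924.83) ÷ €12,834,008.00 = 16.4%.

16.4%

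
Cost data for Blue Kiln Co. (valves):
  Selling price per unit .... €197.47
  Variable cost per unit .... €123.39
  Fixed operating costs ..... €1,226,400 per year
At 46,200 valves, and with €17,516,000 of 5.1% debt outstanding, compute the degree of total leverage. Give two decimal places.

At 46,200 units, contribution = 46,200 × €74.08 = €3,422,496.00.
Operating income = contribution − fixed costs = €3,422,496.00 − €1,226,400 = €2,196,096.00. Interest = €893,316.00.
DOL = €3,422,496.00 ÷ €2,196,096.00 = 1.5584; DFL = €2,196,096.00 ÷ €1,302,780.00 = 1.6857.
Combined leverage = 1.5584 × 1.6857 = 2.6270.

2.63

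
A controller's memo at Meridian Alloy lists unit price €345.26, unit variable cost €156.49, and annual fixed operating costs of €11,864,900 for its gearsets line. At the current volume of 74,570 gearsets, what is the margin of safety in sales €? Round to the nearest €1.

Each unit contributes €345.26 − €156.49 = €188.77. Break-even units = €11,864,900 ÷ €188.77 = 62,853.74; break-even revenue = 62,853.74 × €345.26 = €21,700,881.36.
Actual sales revenue = 74,570 × €345.26 = €25,746,038.20.
Margin of safety = €25,746,038.20 − €21,700,881.36 = €4,045,157.

€4,045,157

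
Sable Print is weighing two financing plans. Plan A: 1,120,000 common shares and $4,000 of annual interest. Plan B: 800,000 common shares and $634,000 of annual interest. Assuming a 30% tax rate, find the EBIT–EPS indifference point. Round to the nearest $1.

Set EPS_A = EPS_B: (EBIT − $4,000)(1 − 0.30) ÷ 1,120,000 = (EBIT − $634,000)(1 − 0.30) ÷ 800,000.
Cancelling (1 − t) and cross-multiplying: 800,000·(EBIT − 4,000) = 1,120,000·(EBIT − 634,000).
Solving, EBIT = (634,000·1,120,000 − 4,000·800,000) / (1,120,000 − 800,000) = 706,880,000,000 / 320,000 = 2,209,000.00.

$2,209,000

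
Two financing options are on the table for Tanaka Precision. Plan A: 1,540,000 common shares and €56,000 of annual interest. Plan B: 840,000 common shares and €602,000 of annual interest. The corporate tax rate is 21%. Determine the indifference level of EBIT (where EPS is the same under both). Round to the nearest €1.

At indifference, (EBIT − 56,000)(1 − t)/1,540,000 = (EBIT − 602,000)(1 − t)/840,000.
Cancelling (1 − t) and cross-multiplying: 840,000·(EBIT − 56,000) = 1,540,000·(EBIT − 602,000).
EBIT × (1,540,000 − 840,000) = 602,000 × 1,540,000 − 56,000 × 840,000 = 880,040,000,000, so EBIT = 880,040,000,000 ÷ 700,000 = 1,257,200.00.

€1,257,200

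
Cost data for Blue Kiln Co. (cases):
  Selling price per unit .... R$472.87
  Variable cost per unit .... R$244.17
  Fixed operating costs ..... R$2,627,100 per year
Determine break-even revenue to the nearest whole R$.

Contribution margin per unit = R$472.87 − R$244.17 = R$228.70, a CM ratio of R$228.70 ÷ R$472.87 = 0.4836.
Break-even sales = FC ÷ CM ratio = R$2,627,100 × R$472.87 / R$228.70 = R$5,431,905.

R$5,431,905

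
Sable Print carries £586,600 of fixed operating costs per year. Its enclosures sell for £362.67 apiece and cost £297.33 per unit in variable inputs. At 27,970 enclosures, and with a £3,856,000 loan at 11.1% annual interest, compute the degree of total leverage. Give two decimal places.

Contribution at this volume is 27,970 × £65.34 = £1,827,559.80.
EBIT = £1,827,559.80 − £586,600 = £1,240,959.80. Interest = £428,016.00.
DOL = £1,827,559.80 ÷ £1,240,959.80 = 1.4727; DFL = £1,240,959.80 ÷ £812,943.80 = 1.5265.
DCL = DOL × DFL = 1.4727 × 1.5265 = 2.2481.

2.25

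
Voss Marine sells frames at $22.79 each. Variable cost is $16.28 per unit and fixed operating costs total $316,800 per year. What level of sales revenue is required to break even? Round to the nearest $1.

$1,109,043

CM per unit = $22.79 − $16.28 = $6.51; CM ratio = $6.51 / $22.79 = 0.2857.
Break-even sales = FC ÷ CM ratio = $316,800 × $22.79 / $6.51 = $1,109,043.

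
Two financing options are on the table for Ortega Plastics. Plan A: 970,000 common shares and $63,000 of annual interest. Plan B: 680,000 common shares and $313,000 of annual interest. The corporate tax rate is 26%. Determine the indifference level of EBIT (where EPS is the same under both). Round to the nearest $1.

Set EPS_A = EPS_B: (EBIT − $63,000)(1 − 0.26) ÷ 970,000 = (EBIT − $313,000)(1 − 0.26) ÷ 680,000.
The (1 − t) factor cancels: (EBIT − 63,000) × 680,000 = (EBIT − 313,000) × 970,000.
EBIT × (970,000 − 680,000) = 313,000 × 970,000 − 63,000 × 680,000 = 260,770,000,000, so EBIT = 260,770,000,000 ÷ 290,000 = 899,206.90.

$899,207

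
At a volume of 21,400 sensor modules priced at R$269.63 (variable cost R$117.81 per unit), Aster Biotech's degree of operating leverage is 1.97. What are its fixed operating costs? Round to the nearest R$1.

At 21,400 units, contribution = 21,400 × R$151.82 = R$3,248,948.00.
Since DOL = CM ÷ EBIT, EBIT = R$3,248,948.00 ÷ 1.97 = R$1,649,212.18.
Fixed costs = CM − EBIT = R$3,248,948.00 − R$1,649,212.18 = R$1,599,736.

R$1,599,736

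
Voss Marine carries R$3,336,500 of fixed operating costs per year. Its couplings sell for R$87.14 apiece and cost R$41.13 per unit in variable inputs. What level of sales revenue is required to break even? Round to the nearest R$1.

CM per unit = R$87.14 − R$41.13 = R$46.01; CM ratio = R$46.01 / R$87.14 = 0.5280.
Break-even revenue = fixed costs × price ÷ CM = R$3,336,500 × R$87.14 ÷ R$46.01 = R$6,319,118.

R$6,319,118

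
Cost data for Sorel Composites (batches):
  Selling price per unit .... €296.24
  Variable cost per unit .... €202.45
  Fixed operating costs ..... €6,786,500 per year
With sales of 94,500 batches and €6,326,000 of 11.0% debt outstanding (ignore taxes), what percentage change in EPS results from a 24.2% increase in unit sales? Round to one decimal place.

+155.3%

Total contribution margin = 94,500 × €93.79 = €8,863,155.00.
EBIT = €8,863,155.00 − €6,786,500 = €2,076,655.00.
After interest of €695,860.00, pre-tax earnings = €1,380,795.00.
Degree of combined leverage = contribution ÷ (EBIT − I) = €8,863,155.00 ÷ €1,380,795.00 = 6.4189.
%ΔEPS = DCL × %ΔSales = 6.4189 × +24.2% = +155.3%.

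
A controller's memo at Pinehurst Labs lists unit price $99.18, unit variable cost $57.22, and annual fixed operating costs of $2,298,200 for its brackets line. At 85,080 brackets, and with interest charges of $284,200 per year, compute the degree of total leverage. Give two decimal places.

3.61

Contribution at this volume is 85,080 × $41.96 = $3,569,956.80.
Subtracting fixed costs: EBIT = $3,569,956.80 − $2,298,200 = $1,271,756.80. Interest = $284,200.00, so EBIT − I = $987,556.80.
Degree of total leverage = total CM / (EBIT − interest) = $3,569,956.80 / $987,556.80 = 3.6149.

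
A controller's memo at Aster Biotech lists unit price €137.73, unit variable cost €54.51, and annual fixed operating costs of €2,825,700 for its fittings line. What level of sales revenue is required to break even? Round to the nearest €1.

€4,676,564

CM per unit = €137.73 − €54.51 = €83.22; CM ratio = €83.22 / €137.73 = 0.6042.
Break-even revenue = fixed costs × price ÷ CM = €2,825,700 × €137.73 ÷ €83.22 = €4,676,564.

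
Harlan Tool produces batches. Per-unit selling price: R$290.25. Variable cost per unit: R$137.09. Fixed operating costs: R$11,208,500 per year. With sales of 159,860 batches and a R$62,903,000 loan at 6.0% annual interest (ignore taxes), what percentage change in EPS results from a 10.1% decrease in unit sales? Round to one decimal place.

Total contribution margin = 159,860 × R$153.16 = R$24,484,157.60.
EBIT = R$24,484,157.60 − R$11,208,500 = R$13,275,657.60.
Interest = R$3,774,180.00, so EBIT − I = R$9,501,477.60.
DCL = total CM / (EBIT − I) = R$24,484,157.60 / R$9,501,477.60 = 2.5769.
EPS therefore changes by 2.5769 × (-10.1%) = -26.0%.

-26.0%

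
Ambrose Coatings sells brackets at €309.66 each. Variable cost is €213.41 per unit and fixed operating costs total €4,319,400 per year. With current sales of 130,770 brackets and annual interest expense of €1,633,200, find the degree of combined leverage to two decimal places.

1.90

Total contribution margin = 130,770 × €96.25 = €12,586,612.50.
EBIT = €12,586,612.50 − €4,319,400 = €8,267,212.50. Interest = €1,633,200.00, so EBIT − I = €6,634,012.50.
Degree of total leverage = total CM / (EBIT − interest) = €12,586,612.50 / €6,634,012.50 = 1.8973.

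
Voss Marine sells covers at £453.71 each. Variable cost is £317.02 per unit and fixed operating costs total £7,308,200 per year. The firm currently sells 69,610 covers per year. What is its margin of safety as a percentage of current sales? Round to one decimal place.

Unit CM = price − variable cost = £453.71 − £317.02 = £136.69. Break-even units = £7,308,200 ÷ £136.69 = 53,465.51; break-even revenue = 53,465.51 × £453.71 = £24,257,834.68.
Actual sales revenue = 69,610 × £453.71 = £31,582,753.10.
Margin of safety = (£31,582,753.10 − £24,257,834.68) ÷ £31,582,753.10 = 23.2%.

23.2%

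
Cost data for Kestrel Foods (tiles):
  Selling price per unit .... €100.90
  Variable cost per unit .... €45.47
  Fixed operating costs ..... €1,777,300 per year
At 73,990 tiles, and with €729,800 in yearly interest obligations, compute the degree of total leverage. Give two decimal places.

Total contribution margin = 73,990 × €55.43 = €4,101,265.70.
EBIT = €4,101,265.70 − €1,777,300 = €2,323,965.70. Interest = €729,800.00.
DOL = €4,101,265.70 ÷ €2,323,965.70 = 1.7648; DFL = €2,323,965.70 ÷ €1,594,165.70 = 1.4578.
DCL = DOL × DFL = 1.7648 × 1.4578 = 2.5727.

2.57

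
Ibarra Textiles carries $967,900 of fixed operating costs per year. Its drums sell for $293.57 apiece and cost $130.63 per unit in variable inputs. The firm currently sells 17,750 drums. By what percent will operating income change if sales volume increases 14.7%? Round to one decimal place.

At 17,750 units, contribution = 17,750 × $162.94 = $2,892,185.00.
Subtracting fixed costs: EBIT = $2,892,185.00 − $967,900 = $1,924,285.00.
So DOL = total CM / EBIT = $2,892,185.00 / $1,924,285.00 = 1.5030.
So EBIT moves 1.5030 × (+14.7%) = +22.1%.

+22.1%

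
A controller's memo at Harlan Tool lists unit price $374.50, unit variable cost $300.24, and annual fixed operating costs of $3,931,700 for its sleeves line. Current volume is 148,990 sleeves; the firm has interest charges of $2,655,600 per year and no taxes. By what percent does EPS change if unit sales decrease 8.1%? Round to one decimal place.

-20.0%

At 148,990 units, contribution = 148,990 × $74.26 = $11,063,997.40.
Operating income = contribution − fixed costs = $11,063,997.40 − $3,931,700 = $7,132,297.40.
Interest = $2,655,600.00, so EBIT − I = $4,476,697.40.
Degree of combined leverage = contribution ÷ (EBIT − I) = $11,063,997.40 ÷ $4,476,697.40 = 2.4715.
%ΔEPS = DCL × %ΔSales = 2.4715 × -8.1% = -20.0%.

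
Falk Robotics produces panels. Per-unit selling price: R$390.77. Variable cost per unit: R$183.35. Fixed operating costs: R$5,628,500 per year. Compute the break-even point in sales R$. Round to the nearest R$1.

Contribution margin per unit = R$390.77 − R$183.35 = R$207.42, a CM ratio of R$207.42 ÷ R$390.77 = 0.5308.
Break-even revenue = fixed costs × price ÷ CM = R$5,628,500 × R$390.77 ÷ R$207.42 = R$10,603,842.

R$10,603,842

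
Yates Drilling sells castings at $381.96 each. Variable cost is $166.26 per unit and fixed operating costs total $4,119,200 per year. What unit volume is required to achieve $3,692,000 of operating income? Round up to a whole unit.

Contribution margin per unit = $381.96 − $166.26 = $215.70.
Required volume = (fixed costs + target profit) ÷ CM = ($4,119,200 + $3,692,000) ÷ $215.70 = 36,213.26, so 36,214 castings.

36,214 castings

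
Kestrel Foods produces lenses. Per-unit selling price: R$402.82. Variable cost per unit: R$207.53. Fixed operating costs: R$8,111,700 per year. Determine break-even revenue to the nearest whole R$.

Contribution margin per unit = R$402.82 − R$207.53 = R$195.29, a CM ratio of R$195.29 ÷ R$402.82 = 0.4848.
Break-even revenue = fixed costs × price ÷ CM = R$8,111,700 × R$402.82 ÷ R$195.29 = R$16,731,809.

R$16,731,809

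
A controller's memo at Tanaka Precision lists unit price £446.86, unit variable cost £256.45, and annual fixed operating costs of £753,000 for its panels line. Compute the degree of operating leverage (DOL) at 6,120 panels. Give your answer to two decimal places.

At 6,120 units, contribution = 6,120 × £190.41 = £1,165,309.20.
EBIT = £1,165,309.20 − £753,000 = £412,309.20.
Degree of operating leverage = £1,165,309.20 / £412,309.20 = 2.8263.

2.83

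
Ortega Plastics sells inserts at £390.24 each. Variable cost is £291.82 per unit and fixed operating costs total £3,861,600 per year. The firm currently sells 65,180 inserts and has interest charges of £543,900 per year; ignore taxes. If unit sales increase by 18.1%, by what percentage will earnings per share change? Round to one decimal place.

+57.8%

Total contribution margin = 65,180 × £98.42 = £6,415,015.60.
Operating income = contribution − fixed costs = £6,415,015.60 − £3,861,600 = £2,553,415.60.
After interest of £543,900.00, pre-tax earnings = £2,009,515.60.
Degree of combined leverage = contribution ÷ (EBIT − I) = £6,415,015.60 ÷ £2,009,515.60 = 3.1923.
EPS therefore changes by 3.1923 × (+18.1%) = +57.8%.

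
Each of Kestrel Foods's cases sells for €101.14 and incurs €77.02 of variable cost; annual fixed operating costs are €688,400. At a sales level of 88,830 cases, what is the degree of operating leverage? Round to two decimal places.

1.47

Contribution at this volume is 88,830 × €24.12 = €2,142,579.60.
Operating income = contribution − fixed costs = €2,142,579.60 − €688,400 = €1,454,179.60.
DOL = contribution ÷ EBIT = €2,142,579.60 ÷ €1,454,179.60 = 1.4734.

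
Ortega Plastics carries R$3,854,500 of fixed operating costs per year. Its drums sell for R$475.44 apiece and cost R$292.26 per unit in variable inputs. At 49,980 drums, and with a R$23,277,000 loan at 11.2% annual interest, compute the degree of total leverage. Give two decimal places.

Contribution at this volume is 49,980 × R$183.18 = R$9,155,336.40.
Operating income = contribution − fixed costs = R$9,155,336.40 − R$3,854,500 = R$5,300,836.40. Interest = R$2,607,024.00, so EBIT − I = R$2,693,812.40.
DCL = contribution ÷ (EBIT − I) = R$9,155,336.40 ÷ R$2,693,812.40 = 3.3987.

3.40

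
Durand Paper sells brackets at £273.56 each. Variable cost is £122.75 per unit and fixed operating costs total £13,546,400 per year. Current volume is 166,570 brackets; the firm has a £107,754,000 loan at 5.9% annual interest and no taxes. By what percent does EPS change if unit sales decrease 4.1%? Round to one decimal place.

-19.7%

Total contribution margin = 166,570 × £150.81 = £25,120,421.70.
EBIT = £25,120,421.70 − £13,546,400 = £11,574,021.70.
After interest of £6,357,486.00, pre-tax earnings = £5,216,535.70.
Degree of combined leverage = contribution ÷ (EBIT − I) = £25,120,421.70 ÷ £5,216,535.70 = 4.8155.
%ΔEPS = DCL × %ΔSales = 4.8155 × -4.1% = -19.7%.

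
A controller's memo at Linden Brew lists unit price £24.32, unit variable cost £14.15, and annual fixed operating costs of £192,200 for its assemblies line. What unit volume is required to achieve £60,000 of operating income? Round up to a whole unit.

Each unit contributes £24.32 − £14.15 = £10.17.
Units = (FC + target) / CM = (£192,200 + £60,000) / £10.17 = 24,798.43, so 24,799 assemblies.

24,799 assemblies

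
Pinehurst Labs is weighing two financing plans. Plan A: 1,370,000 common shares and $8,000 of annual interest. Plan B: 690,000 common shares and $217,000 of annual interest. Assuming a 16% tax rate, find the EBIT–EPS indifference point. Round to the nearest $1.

$429,074

At indifference, (EBIT − 8,000)(1 − t)/1,370,000 = (EBIT − 217,000)(1 − t)/690,000.
The (1 − t) factor cancels: (EBIT − 8,000) × 690,000 = (EBIT − 217,000) × 1,370,000.
Solving, EBIT = (217,000·1,370,000 − 8,000·690,000) / (1,370,000 − 690,000) = 291,770,000,000 / 680,000 = 429,073.53.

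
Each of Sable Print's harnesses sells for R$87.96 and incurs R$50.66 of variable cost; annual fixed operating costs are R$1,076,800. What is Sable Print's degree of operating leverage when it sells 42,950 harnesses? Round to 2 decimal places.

3.05

Total contribution margin = 42,950 × R$37.30 = R$1,602,035.00.
EBIT = R$1,602,035.00 − R$1,076,800 = R$525,235.00.
So DOL = total CM / EBIT = R$1,602,035.00 / R$525,235.00 = 3.0501.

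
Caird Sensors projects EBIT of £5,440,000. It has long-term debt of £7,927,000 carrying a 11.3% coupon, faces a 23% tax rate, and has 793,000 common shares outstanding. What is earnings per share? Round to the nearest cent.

£4.41

Pre-tax income = £5,440,000 − £895,751.00 = £4,544,249.00.
Net income = £4,544,249.00 × (1 − 0.23) = £3,499,071.73.
Per share: £3,499,071.73 / 793,000 shares = £4.41.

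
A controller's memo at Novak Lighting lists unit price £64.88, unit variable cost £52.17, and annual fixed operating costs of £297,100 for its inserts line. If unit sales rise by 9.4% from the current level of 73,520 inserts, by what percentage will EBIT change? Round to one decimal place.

Total contribution margin = 73,520 × £12.71 = £934,439.20.
EBIT = £934,439.20 − £297,100 = £637,339.20.
So DOL = total CM / EBIT = £934,439.20 / £637,339.20 = 1.4662.
Operating income changes by 1.4662 × +9.4% = +13.8%.

+13.8%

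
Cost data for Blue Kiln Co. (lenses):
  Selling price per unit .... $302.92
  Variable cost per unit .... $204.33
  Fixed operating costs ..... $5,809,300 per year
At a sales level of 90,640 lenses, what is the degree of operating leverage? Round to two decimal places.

Contribution at this volume is 90,640 × $98.59 = $8,936,197.60.
Subtracting fixed costs: EBIT = $8,936,197.60 − $5,809,300 = $3,126,897.60.
Degree of operating leverage = $8,936,197.60 / $3,126,897.60 = 2.8578.

2.86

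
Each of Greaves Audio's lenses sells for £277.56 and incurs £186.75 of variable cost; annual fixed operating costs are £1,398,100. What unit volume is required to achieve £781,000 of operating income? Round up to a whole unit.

Unit CM = price − variable cost = £277.56 − £186.75 = £90.81.
Units = (FC + target) / CM = (£1,398,100 + £781,000) / £90.81 = 23,996.26, so 23,997 lenses.

23,997 lenses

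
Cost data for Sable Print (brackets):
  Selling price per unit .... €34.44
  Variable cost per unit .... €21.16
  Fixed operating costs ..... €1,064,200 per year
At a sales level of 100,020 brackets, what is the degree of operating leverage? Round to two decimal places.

5.03

Total contribution margin = 100,020 × €13.28 = €1,328,265.60.
Operating income = contribution − fixed costs = €1,328,265.60 − €1,064,200 = €264,065.60.
So DOL = total CM / EBIT = €1,328,265.60 / €264,065.60 = 5.0301.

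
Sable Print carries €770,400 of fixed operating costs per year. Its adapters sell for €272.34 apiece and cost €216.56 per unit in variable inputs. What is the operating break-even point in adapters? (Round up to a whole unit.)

Contribution margin per unit = €272.34 − €216.56 = €55.78.
Break-even volume = fixed costs ÷ CM per unit = €770,400 ÷ €55.78 = 13,811.40, so 13,812 adapters.

13,812 adapters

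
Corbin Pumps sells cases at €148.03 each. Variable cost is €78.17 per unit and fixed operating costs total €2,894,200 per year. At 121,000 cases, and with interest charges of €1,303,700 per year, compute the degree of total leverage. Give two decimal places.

1.99

At 121,000 units, contribution = 121,000 × €69.86 = €8,453,060.00.
Operating income = contribution − fixed costs = €8,453,060.00 − €2,894,200 = €5,558,860.00. Interest = €1,303,700.00, so EBIT − I = €4,255,160.00.
DCL = contribution ÷ (EBIT − I) = €8,453,060.00 ÷ €4,255,160.00 = 1.9865.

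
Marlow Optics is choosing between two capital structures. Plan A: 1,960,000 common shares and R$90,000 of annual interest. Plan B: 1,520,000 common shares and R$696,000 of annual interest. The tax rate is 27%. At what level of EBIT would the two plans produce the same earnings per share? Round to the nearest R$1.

Set EPS_A = EPS_B: (EBIT − R$90,000)(1 − 0.27) ÷ 1,960,000 = (EBIT − R$696,000)(1 − 0.27) ÷ 1,520,000.
Cancelling (1 − t) and cross-multiplying: 1,520,000·(EBIT − 90,000) = 1,960,000·(EBIT − 696,000).
Solving, EBIT = (696,000·1,960,000 − 90,000·1,520,000) / (1,960,000 − 1,520,000) = 1,227,360,000,000 / 440,000 = 2,789,454.55.

R$2,789,455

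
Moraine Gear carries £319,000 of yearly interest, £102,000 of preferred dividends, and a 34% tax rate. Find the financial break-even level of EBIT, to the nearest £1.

Grossing the preferred dividend up to pre-tax terms: £102,000 / (1 − 0.34) = £154,545.45.
EPS = 0 when EBIT covers interest plus the pre-tax preferred burden: £319,000 + £154,545.45 = £473,545.45.

£473,545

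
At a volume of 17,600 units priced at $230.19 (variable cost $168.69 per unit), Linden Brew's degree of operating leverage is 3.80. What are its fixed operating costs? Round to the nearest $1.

At 17,600 units, contribution = 17,600 × $61.50 = $1,082,400.00.
DOL = contribution / EBIT, so EBIT = $1,082,400.00 / 3.80 = $284,842.11.
Fixed costs = CM − EBIT = $1,082,400.00 − $284,842.11 = $797,558.

$797,558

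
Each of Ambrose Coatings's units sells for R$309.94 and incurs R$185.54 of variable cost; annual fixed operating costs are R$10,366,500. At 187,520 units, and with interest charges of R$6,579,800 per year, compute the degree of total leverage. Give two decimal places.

Total contribution margin = 187,520 × R$124.40 = R$23,327,488.00.
Operating income = contribution − fixed costs = R$23,327,488.00 − R$10,366,500 = R$12,960,988.00. Interest = R$6,579,800.00.
DOL = R$23,327,488.00 ÷ R$12,960,988.00 = 1.7998; DFL = R$12,960,988.00 ÷ R$6,381,188.00 = 2.0311.
Combined leverage = 1.7998 × 2.0311 = 3.6556.

3.66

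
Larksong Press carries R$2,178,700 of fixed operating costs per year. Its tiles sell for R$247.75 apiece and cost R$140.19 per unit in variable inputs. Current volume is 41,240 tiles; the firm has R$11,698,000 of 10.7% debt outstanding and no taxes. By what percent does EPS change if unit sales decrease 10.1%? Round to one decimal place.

At 41,240 units, contribution = 41,240 × R$107.56 = R$4,435,774.40.
Operating income = contribution − fixed costs = R$4,435,774.40 − R$2,178,700 = R$2,257,074.40.
Interest = R$1,251,686.00, so EBIT − I = R$1,005,388.40.
Degree of combined leverage = contribution ÷ (EBIT − I) = R$4,435,774.40 ÷ R$1,005,388.40 = 4.4120.
%ΔEPS = DCL × %ΔSales = 4.4120 × -10.1% = -44.6%.

-44.6%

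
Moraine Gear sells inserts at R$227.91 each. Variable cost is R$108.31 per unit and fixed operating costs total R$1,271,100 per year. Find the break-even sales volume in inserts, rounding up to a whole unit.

10,628 inserts

Each unit contributes R$227.91 − R$108.31 = R$119.60.
Units to break even: R$1,271,100 ÷ R$119.60 = 10,627.93, rounded up to 10,628.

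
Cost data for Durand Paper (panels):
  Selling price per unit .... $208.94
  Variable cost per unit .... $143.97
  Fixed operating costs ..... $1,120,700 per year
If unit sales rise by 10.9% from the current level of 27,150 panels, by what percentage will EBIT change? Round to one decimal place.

At 27,150 units, contribution = 27,150 × $64.97 = $1,763,935.50.
Operating income = contribution − fixed costs = $1,763,935.50 − $1,120,700 = $643,235.50.
Degree of operating leverage = $1,763,935.50 / $643,235.50 = 2.7423.
Operating income changes by 2.7423 × +10.9% = +29.9%.

+29.9%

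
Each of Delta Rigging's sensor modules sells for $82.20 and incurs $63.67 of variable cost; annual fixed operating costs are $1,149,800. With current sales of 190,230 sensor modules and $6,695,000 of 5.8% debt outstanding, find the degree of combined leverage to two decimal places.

At 190,230 units, contribution = 190,230 × $18.53 = $3,524,961.90.
Subtracting fixed costs: EBIT = $3,524,961.90 − $1,149,800 = $2,375,161.90. Interest = $388,310.00, so EBIT − I = $1,986,851.90.
Degree of total leverage = total CM / (EBIT − interest) = $3,524,961.90 / $1,986,851.90 = 1.7741.

1.77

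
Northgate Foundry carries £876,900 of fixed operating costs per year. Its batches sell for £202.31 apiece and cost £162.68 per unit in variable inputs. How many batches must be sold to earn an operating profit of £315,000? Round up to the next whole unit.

Contribution margin per unit = £202.31 − £162.68 = £39.63.
Units = (FC + target) / CM = (£876,900 + £315,000) / £39.63 = 30,075.70, so 30,076 batches.

30,076 batches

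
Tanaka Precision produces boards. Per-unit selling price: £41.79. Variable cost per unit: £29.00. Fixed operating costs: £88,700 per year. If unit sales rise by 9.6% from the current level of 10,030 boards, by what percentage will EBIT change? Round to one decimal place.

Total contribution margin = 10,030 × £12.79 = £128,283.70.
Operating income = contribution − fixed costs = £128,283.70 − £88,700 = £39,583.70.
So DOL = total CM / EBIT = £128,283.70 / £39,583.70 = 3.2408.
Operating income changes by 3.2408 × +9.6% = +31.1%.

+31.1%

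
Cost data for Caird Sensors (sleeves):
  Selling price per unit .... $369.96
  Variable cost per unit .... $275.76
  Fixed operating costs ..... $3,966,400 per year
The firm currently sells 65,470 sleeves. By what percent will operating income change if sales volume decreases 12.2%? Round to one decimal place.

-34.2%

Contribution at this volume is 65,470 × $94.20 = $6,167,274.00.
EBIT = $6,167,274.00 − $3,966,400 = $2,200,874.00.
DOL = contribution ÷ EBIT = $6,167,274.00 ÷ $2,200,874.00 = 2.8022.
So EBIT moves 2.8022 × (-12.2%) = -34.2%.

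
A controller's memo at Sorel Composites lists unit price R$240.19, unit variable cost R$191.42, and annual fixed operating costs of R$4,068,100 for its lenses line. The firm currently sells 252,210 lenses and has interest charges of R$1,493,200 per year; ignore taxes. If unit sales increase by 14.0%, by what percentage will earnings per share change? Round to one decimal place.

+25.6%

At 252,210 units, contribution = 252,210 × R$48.77 = R$12,300,281.70.
Subtracting fixed costs: EBIT = R$12,300,281.70 − R$4,068,100 = R$8,232,181.70.
Interest = R$1,493,200.00, so EBIT − I = R$6,738,981.70.
DCL = total CM / (EBIT − I) = R$12,300,281.70 / R$6,738,981.70 = 1.8252.
EPS therefore changes by 1.8252 × (+14.0%) = +25.6%.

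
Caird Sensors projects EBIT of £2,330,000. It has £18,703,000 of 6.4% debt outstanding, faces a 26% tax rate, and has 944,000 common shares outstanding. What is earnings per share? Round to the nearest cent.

Pre-tax income = £2,330,000 − £1,196,992.00 = £1,133,008.00.
After tax at 26%: net income = £1,133,008.00 × 0.74 = £838,425.92.
EPS = £838,425.92 ÷ 944,000 = £0.89.

£0.89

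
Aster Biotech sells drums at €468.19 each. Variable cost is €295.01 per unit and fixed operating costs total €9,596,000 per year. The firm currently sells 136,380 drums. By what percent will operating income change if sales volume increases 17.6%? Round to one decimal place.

+29.6%

Contribution at this volume is 136,380 × €173.18 = €23,618,288.40.
Operating income = contribution − fixed costs = €23,618,288.40 − €9,596,000 = €14,022,288.40.
So DOL = total CM / EBIT = €23,618,288.40 / €14,022,288.40 = 1.6843.
%ΔEBIT = DOL × %ΔSales = 1.6843 × +17.6% = +29.6%.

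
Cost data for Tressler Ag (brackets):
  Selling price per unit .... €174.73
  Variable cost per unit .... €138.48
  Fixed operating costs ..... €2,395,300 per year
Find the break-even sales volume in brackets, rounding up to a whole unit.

66,078 brackets

Contribution margin per unit = €174.73 − €138.48 = €36.25.
Break-even Q = €2,395,300 / €36.25 = 66,077.24 → 66,078 brackets.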